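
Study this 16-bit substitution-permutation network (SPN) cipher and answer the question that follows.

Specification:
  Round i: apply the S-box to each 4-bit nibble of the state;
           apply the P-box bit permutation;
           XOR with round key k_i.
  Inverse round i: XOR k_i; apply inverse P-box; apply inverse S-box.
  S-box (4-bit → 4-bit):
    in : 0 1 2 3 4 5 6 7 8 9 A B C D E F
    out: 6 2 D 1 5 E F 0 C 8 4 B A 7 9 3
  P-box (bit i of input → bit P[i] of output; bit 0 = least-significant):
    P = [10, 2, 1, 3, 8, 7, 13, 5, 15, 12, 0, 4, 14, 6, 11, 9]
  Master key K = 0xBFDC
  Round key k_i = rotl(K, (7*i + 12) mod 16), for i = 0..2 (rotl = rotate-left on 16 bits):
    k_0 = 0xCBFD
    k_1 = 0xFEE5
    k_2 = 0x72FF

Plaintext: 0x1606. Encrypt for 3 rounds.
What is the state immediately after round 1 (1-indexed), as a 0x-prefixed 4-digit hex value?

s_0 = plaintext = 0x1606
s_1 = Round(s_0, k_0) = 0x7F22
s_2 = Round(s_1, k_1) = 0x4BCF
s_3 = Round(s_2, k_2) = 0xAE4B

0x7F22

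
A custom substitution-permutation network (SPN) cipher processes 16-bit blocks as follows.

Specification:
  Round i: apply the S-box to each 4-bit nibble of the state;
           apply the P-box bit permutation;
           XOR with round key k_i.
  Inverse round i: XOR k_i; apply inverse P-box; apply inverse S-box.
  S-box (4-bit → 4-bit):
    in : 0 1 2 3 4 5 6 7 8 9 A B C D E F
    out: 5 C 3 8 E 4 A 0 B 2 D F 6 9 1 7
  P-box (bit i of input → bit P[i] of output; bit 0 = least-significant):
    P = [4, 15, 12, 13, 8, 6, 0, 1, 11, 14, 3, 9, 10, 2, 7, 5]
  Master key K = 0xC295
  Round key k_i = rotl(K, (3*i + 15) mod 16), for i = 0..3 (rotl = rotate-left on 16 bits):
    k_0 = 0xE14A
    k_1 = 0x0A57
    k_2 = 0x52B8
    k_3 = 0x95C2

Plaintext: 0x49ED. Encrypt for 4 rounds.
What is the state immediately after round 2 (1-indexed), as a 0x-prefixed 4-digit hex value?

s_0 = plaintext = 0x49ED
s_1 = Round(s_0, k_0) = 0x80FE
s_2 = Round(s_1, k_1) = 0x072A
s_3 = Round(s_2, k_2) = 0x6768
s_4 = Round(s_3, k_3) = 0x35B4

0x072A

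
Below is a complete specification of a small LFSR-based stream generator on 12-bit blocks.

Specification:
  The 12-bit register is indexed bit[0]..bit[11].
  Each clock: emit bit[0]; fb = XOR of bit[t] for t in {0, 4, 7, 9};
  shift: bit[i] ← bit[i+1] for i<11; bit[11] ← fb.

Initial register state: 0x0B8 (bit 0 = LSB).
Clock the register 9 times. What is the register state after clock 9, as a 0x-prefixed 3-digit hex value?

0xF10

reg_0 = 0x0B8
clock 1: out=0, reg = 0x05C
clock 2: out=0, reg = 0x82E
clock 3: out=0, reg = 0x417
clock 4: out=1, reg = 0x20B
clock 5: out=1, reg = 0x105
clock 6: out=1, reg = 0x882
clock 7: out=0, reg = 0xC41
clock 8: out=1, reg = 0xE20
clock 9: out=0, reg = 0xF10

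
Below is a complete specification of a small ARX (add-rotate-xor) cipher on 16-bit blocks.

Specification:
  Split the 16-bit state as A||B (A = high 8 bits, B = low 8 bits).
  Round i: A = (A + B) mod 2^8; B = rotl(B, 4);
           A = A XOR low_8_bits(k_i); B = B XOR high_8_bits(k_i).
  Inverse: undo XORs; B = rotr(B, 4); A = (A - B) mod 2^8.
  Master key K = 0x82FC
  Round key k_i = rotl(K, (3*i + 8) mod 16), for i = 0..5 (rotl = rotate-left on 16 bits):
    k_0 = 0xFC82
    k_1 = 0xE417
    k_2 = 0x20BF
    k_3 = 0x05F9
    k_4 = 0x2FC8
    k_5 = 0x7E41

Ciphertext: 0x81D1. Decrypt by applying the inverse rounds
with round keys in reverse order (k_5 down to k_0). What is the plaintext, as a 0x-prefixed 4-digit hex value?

0x5771

s_0 = ciphertext = 0x81D1
s_1 = InvRound(s_0, k_5) = 0xC6FA
s_2 = InvRound(s_1, k_4) = 0xB15D
s_3 = InvRound(s_2, k_3) = 0xC385
s_4 = InvRound(s_3, k_2) = 0x225A
s_5 = InvRound(s_4, k_1) = 0x4AEB
s_6 = InvRound(s_5, k_0) = 0x5771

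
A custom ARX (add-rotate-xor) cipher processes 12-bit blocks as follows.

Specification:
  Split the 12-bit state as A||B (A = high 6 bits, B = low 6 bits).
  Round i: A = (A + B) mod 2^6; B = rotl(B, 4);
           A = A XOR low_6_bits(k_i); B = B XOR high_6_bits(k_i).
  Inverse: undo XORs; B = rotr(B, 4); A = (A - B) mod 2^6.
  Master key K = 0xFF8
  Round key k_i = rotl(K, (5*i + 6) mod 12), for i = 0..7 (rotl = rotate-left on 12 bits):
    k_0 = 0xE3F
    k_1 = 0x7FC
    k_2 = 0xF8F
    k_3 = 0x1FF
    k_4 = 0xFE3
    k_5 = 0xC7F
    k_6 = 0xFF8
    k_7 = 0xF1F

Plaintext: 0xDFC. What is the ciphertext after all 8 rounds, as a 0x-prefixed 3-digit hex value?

0x2D3

s_0 = plaintext = 0xDFC
s_1 = Round(s_0, k_0) = 0x337
s_2 = Round(s_1, k_1) = 0xFE2
s_3 = Round(s_2, k_2) = 0xB96
s_4 = Round(s_3, k_3) = 0xEE2
s_5 = Round(s_4, k_4) = 0xF97
s_6 = Round(s_5, k_5) = 0xA84
s_7 = Round(s_6, k_6) = 0x5BE
s_8 = Round(s_7, k_7) = 0x2D3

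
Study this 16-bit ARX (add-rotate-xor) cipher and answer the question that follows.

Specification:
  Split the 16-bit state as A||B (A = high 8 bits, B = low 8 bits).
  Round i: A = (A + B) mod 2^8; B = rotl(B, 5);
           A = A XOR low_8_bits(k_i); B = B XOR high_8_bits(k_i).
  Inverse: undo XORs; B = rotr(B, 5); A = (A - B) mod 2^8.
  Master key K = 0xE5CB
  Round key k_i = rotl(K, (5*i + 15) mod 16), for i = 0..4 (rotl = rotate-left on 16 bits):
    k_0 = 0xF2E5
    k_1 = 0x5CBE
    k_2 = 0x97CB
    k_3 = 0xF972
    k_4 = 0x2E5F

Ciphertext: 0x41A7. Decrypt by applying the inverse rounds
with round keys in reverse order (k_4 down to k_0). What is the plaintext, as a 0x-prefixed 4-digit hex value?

0x94F4

s_0 = ciphertext = 0x41A7
s_1 = InvRound(s_0, k_4) = 0xD24C
s_2 = InvRound(s_1, k_3) = 0xF3AD
s_3 = InvRound(s_2, k_2) = 0x67D1
s_4 = InvRound(s_3, k_1) = 0x6D6C
s_5 = InvRound(s_4, k_0) = 0x94F4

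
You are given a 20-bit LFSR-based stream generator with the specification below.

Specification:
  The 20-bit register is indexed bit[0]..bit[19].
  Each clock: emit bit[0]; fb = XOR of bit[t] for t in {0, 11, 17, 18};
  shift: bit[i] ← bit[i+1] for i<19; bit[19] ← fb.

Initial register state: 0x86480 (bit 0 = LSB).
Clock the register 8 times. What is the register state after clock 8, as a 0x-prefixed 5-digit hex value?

0x52864

reg_0 = 0x86480
clock 1: out=0, reg = 0x43240
clock 2: out=0, reg = 0xA1920
clock 3: out=0, reg = 0x50C90
clock 4: out=0, reg = 0x28648
clock 5: out=0, reg = 0x94324
clock 6: out=0, reg = 0x4A192
clock 7: out=0, reg = 0xA50C9
clock 8: out=1, reg = 0x52864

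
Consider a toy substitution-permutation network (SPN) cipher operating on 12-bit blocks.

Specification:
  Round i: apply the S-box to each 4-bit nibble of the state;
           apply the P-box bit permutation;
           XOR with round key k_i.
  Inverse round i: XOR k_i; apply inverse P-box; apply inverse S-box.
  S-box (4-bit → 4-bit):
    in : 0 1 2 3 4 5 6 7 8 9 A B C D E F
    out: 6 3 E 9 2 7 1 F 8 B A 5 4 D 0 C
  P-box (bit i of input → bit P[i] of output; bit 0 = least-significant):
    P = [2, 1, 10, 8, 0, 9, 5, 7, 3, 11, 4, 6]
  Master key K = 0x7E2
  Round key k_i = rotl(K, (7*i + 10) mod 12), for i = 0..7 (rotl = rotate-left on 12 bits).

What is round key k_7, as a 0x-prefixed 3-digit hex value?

K = 0x7E2
k_0 = rotl(K, (7*0+10) mod 12) = rotl(K, 10) = 0x9F8
k_1 = rotl(K, (7*1+10) mod 12) = rotl(K, 5) = 0xC4F
k_2 = rotl(K, (7*2+10) mod 12) = rotl(K, 0) = 0x7E2
k_3 = rotl(K, (7*3+10) mod 12) = rotl(K, 7) = 0x13F
k_4 = rotl(K, (7*4+10) mod 12) = rotl(K, 2) = 0xF89
k_5 = rotl(K, (7*5+10) mod 12) = rotl(K, 9) = 0x4FC
k_6 = rotl(K, (7*6+10) mod 12) = rotl(K, 4) = 0xE27
k_7 = rotl(K, (7*7+10) mod 12) = rotl(K, 11) = 0x3F1

0x3F1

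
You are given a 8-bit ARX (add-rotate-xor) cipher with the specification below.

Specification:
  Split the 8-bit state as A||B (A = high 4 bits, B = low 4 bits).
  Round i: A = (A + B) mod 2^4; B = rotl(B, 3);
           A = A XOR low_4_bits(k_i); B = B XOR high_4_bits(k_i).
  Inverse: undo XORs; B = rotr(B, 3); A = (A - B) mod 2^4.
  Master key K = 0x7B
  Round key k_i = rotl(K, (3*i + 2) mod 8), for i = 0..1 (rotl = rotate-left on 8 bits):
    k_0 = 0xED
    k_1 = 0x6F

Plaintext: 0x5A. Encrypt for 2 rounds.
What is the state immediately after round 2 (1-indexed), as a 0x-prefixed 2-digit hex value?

0x2B

s_0 = plaintext = 0x5A
s_1 = Round(s_0, k_0) = 0x2B
s_2 = Round(s_1, k_1) = 0x2B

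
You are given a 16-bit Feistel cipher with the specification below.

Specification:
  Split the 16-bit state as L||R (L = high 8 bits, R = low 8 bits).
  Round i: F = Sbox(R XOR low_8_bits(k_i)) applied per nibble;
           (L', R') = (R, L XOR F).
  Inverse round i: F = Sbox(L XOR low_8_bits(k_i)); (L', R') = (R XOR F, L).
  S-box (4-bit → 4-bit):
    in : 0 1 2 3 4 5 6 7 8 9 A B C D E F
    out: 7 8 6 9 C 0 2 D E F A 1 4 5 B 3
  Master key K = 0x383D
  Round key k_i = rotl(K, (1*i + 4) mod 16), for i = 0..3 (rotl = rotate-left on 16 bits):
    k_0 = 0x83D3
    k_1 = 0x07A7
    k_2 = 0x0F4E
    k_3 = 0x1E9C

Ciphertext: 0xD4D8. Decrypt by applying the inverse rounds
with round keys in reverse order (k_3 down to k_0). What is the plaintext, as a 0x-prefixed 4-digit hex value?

0x5DC3

s_0 = ciphertext = 0xD4D8
s_1 = InvRound(s_0, k_3) = 0x16D4
s_2 = InvRound(s_1, k_2) = 0xDA16
s_3 = InvRound(s_2, k_1) = 0xC3DA
s_4 = InvRound(s_3, k_0) = 0x5DC3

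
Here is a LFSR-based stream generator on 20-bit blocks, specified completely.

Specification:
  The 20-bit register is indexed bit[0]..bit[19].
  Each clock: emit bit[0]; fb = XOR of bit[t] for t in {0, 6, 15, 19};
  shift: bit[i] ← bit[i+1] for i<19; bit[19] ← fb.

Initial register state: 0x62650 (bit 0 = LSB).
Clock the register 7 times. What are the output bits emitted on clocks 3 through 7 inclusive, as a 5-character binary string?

reg_0 = 0x62650
clock 1: out=0, reg = 0xB1328
clock 2: out=0, reg = 0xD8994
clock 3: out=0, reg = 0x6C4CA
clock 4: out=0, reg = 0x36265
clock 5: out=1, reg = 0x1B132
clock 6: out=0, reg = 0x8D899
clock 7: out=1, reg = 0xC6C4C

00101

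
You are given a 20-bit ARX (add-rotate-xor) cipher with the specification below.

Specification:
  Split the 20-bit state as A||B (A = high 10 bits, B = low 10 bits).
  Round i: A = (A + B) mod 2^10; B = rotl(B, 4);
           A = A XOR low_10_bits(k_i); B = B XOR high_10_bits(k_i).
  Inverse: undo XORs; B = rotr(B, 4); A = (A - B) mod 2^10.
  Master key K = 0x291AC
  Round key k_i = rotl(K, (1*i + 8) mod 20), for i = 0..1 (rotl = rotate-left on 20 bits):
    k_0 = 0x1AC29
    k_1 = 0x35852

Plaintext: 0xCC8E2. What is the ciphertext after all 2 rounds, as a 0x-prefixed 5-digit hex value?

s_0 = plaintext = 0xCC8E2
s_1 = Round(s_0, k_0) = 0x0F648
s_2 = Round(s_1, k_1) = 0xB5C5F

0xB5C5F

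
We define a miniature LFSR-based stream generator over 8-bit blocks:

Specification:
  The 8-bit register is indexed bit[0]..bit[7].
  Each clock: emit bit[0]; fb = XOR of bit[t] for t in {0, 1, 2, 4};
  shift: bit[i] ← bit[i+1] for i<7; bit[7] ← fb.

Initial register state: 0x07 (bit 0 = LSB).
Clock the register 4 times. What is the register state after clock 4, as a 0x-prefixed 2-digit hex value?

reg_0 = 0x07
clock 1: out=1, reg = 0x83
clock 2: out=1, reg = 0x41
clock 3: out=1, reg = 0xA0
clock 4: out=0, reg = 0x50

0x50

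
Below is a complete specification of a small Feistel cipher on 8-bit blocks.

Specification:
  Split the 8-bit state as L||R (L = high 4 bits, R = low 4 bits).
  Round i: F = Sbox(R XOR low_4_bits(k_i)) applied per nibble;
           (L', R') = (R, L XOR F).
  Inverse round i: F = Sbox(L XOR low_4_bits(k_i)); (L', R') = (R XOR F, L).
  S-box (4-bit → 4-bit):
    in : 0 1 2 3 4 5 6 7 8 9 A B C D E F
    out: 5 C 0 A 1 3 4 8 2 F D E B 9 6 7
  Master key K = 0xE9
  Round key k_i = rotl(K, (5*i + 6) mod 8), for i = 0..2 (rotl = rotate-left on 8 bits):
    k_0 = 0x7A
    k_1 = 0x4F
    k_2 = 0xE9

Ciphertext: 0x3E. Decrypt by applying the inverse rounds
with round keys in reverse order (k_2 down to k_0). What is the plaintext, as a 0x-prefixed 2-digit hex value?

s_0 = ciphertext = 0x3E
s_1 = InvRound(s_0, k_2) = 0x33
s_2 = InvRound(s_1, k_1) = 0x83
s_3 = InvRound(s_2, k_0) = 0x38

0x38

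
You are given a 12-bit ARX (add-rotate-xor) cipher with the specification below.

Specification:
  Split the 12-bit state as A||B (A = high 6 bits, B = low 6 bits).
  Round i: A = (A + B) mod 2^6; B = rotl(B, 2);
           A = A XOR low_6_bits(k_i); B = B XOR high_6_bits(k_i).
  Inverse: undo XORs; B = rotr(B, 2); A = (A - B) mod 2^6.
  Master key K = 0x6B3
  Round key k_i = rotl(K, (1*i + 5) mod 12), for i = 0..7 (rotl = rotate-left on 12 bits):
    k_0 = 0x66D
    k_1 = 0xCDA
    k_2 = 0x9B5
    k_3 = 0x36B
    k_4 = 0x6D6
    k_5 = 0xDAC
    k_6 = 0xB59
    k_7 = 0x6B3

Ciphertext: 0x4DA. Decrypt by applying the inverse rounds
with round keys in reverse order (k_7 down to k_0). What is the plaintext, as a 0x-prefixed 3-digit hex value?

s_0 = ciphertext = 0x4DA
s_1 = InvRound(s_0, k_7) = 0x800
s_2 = InvRound(s_1, k_6) = 0x79B
s_3 = InvRound(s_2, k_5) = 0x5DB
s_4 = InvRound(s_3, k_4) = 0x040
s_5 = InvRound(s_4, k_3) = 0x5D3
s_6 = InvRound(s_5, k_2) = 0x15D
s_7 = InvRound(s_6, k_1) = 0xD2B
s_8 = InvRound(s_7, k_0) = 0xB6C

0xB6C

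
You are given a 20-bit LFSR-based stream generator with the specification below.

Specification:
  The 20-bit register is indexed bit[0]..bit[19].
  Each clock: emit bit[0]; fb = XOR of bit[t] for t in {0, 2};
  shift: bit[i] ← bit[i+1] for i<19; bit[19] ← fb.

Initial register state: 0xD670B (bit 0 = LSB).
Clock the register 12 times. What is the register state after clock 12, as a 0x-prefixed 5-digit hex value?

0xEC9D6

reg_0 = 0xD670B
clock 1: out=1, reg = 0xEB385
clock 2: out=1, reg = 0x759C2
clock 3: out=0, reg = 0x3ACE1
clock 4: out=1, reg = 0x9D670
clock 5: out=0, reg = 0x4EB38
clock 6: out=0, reg = 0x2759C
clock 7: out=0, reg = 0x93ACE
clock 8: out=0, reg = 0xC9D67
clock 9: out=1, reg = 0x64EB3
clock 10: out=1, reg = 0xB2759
clock 11: out=1, reg = 0xD93AC
clock 12: out=0, reg = 0xEC9D6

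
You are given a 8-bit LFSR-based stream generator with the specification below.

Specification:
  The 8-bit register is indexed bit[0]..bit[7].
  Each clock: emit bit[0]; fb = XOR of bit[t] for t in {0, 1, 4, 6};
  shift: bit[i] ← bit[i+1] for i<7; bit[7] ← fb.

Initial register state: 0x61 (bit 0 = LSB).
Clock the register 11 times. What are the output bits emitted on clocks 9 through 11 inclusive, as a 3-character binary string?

reg_0 = 0x61
clock 1: out=1, reg = 0x30
clock 2: out=0, reg = 0x98
clock 3: out=0, reg = 0xCC
clock 4: out=0, reg = 0xE6
clock 5: out=0, reg = 0x73
clock 6: out=1, reg = 0x39
clock 7: out=1, reg = 0x1C
clock 8: out=0, reg = 0x8E
clock 9: out=0, reg = 0xC7
clock 10: out=1, reg = 0xE3
clock 11: out=1, reg = 0xF1

011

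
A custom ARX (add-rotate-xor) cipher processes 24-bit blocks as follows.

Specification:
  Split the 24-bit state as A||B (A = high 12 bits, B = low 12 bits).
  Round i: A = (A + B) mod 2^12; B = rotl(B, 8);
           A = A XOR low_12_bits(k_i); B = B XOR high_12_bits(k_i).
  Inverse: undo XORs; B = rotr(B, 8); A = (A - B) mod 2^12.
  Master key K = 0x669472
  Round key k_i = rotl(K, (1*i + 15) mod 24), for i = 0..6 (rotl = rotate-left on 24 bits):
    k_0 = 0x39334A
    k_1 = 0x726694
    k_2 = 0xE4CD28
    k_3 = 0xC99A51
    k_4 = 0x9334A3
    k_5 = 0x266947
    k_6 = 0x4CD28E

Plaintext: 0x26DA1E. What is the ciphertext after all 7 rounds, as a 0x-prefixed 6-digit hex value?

0x35DEFA

s_0 = plaintext = 0x26DA1E
s_1 = Round(s_0, k_0) = 0xFC1D32
s_2 = Round(s_1, k_1) = 0xA675F5
s_3 = Round(s_2, k_2) = 0xD74B13
s_4 = Round(s_3, k_3) = 0x2D6F28
s_5 = Round(s_4, k_4) = 0x55D1C1
s_6 = Round(s_5, k_5) = 0xE5937A
s_7 = Round(s_6, k_6) = 0x35DEFA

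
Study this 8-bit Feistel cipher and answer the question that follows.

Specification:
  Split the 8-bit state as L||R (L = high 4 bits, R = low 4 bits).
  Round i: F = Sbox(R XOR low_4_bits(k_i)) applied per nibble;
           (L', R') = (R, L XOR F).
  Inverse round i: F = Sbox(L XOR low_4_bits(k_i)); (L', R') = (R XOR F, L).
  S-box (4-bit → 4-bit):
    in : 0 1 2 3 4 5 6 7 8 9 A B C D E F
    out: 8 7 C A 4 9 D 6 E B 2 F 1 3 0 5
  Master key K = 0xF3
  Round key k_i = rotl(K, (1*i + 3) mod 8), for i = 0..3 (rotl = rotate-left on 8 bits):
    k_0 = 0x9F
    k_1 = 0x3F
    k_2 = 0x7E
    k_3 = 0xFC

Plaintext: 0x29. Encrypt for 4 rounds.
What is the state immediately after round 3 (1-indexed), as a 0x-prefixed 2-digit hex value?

s_0 = plaintext = 0x29
s_1 = Round(s_0, k_0) = 0x9F
s_2 = Round(s_1, k_1) = 0xF1
s_3 = Round(s_2, k_2) = 0x1A
s_4 = Round(s_3, k_3) = 0xAC

0x1A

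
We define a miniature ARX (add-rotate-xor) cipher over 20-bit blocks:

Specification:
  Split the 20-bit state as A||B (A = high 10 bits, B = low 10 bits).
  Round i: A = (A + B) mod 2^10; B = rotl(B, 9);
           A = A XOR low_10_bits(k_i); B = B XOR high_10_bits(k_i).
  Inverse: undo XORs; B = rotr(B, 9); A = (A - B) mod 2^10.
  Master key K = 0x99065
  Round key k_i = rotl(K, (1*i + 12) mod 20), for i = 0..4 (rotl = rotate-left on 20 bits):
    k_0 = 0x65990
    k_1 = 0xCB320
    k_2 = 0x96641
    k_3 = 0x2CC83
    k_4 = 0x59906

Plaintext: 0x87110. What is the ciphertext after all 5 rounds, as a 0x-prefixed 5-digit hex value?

0x1635D

s_0 = plaintext = 0x87110
s_1 = Round(s_0, k_0) = 0xAF11E
s_2 = Round(s_1, k_1) = 0x3EBA3
s_3 = Round(s_2, k_2) = 0xB7188
s_4 = Round(s_3, k_3) = 0x39C77
s_5 = Round(s_4, k_4) = 0x1635D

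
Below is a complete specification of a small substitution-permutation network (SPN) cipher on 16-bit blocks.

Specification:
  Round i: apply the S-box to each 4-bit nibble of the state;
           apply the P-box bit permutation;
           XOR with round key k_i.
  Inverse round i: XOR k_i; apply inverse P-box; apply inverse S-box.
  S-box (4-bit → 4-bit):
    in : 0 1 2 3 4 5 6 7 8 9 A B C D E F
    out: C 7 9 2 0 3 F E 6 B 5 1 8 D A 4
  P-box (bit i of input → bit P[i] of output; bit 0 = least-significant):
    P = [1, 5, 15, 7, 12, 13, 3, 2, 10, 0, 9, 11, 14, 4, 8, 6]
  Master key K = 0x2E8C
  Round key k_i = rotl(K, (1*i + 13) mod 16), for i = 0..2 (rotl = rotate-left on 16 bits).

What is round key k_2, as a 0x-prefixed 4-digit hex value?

K = 0x2E8C
k_0 = rotl(K, (1*0+13) mod 16) = rotl(K, 13) = 0x85D1
k_1 = rotl(K, (1*1+13) mod 16) = rotl(K, 14) = 0x0BA3
k_2 = rotl(K, (1*2+13) mod 16) = rotl(K, 15) = 0x1746

0x1746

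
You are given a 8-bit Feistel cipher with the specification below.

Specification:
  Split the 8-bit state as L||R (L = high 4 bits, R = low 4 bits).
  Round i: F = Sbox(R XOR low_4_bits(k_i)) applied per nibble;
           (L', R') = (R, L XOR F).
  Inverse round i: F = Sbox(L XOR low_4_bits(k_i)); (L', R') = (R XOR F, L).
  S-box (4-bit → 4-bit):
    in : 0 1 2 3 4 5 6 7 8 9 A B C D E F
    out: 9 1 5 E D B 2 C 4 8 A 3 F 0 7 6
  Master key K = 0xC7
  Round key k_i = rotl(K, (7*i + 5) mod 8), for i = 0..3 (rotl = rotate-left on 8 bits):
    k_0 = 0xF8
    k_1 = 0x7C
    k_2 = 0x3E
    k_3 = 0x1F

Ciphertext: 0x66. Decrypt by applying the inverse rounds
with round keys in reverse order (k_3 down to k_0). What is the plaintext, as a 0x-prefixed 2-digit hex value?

s_0 = ciphertext = 0x66
s_1 = InvRound(s_0, k_3) = 0xE6
s_2 = InvRound(s_1, k_2) = 0xFE
s_3 = InvRound(s_2, k_1) = 0x0F
s_4 = InvRound(s_3, k_0) = 0xB0

0xB0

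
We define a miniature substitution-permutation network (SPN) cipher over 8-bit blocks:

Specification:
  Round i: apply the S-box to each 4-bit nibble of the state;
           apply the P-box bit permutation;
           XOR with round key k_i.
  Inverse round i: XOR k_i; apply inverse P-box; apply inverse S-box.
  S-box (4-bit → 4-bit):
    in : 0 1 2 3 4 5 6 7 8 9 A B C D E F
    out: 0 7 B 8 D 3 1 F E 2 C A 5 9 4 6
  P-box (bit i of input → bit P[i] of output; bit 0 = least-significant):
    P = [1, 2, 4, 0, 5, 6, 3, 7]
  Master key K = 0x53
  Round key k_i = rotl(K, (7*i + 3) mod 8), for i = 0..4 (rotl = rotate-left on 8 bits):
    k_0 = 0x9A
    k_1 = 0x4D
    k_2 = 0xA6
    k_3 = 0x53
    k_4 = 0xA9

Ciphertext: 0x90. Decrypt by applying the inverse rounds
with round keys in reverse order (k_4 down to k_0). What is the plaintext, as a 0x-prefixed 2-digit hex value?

s_0 = ciphertext = 0x90
s_1 = InvRound(s_0, k_4) = 0xCA
s_2 = InvRound(s_1, k_3) = 0xAA
s_3 = InvRound(s_2, k_2) = 0xE9
s_4 = InvRound(s_3, k_1) = 0xD9
s_5 = InvRound(s_4, k_0) = 0x9D

0x9D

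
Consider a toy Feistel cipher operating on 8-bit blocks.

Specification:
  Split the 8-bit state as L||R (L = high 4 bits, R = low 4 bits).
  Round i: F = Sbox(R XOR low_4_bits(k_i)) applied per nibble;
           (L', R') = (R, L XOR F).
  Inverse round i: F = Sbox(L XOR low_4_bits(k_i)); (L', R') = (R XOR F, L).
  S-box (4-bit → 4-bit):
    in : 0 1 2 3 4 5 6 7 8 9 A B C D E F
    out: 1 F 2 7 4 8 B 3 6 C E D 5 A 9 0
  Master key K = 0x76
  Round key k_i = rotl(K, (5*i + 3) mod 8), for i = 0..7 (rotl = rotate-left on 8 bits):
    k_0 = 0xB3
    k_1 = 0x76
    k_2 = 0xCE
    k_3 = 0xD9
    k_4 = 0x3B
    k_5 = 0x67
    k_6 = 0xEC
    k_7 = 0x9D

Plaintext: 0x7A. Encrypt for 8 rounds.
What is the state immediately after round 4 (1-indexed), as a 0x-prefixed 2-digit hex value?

s_0 = plaintext = 0x7A
s_1 = Round(s_0, k_0) = 0xAB
s_2 = Round(s_1, k_1) = 0xB0
s_3 = Round(s_2, k_2) = 0x02
s_4 = Round(s_3, k_3) = 0x2D
s_5 = Round(s_4, k_4) = 0xD9
s_6 = Round(s_5, k_5) = 0x94
s_7 = Round(s_6, k_6) = 0x4F
s_8 = Round(s_7, k_7) = 0xF6

0x2D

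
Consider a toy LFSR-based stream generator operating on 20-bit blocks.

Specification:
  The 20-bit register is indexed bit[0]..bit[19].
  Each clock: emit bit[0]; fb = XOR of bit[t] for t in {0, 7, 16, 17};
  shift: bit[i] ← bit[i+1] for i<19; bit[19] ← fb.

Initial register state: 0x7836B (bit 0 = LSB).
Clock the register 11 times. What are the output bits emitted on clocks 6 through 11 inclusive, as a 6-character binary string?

110110

reg_0 = 0x7836B
clock 1: out=1, reg = 0xBC1B5
clock 2: out=1, reg = 0x5E0DA
clock 3: out=0, reg = 0x2F06D
clock 4: out=1, reg = 0x17836
clock 5: out=0, reg = 0x8BC1B
clock 6: out=1, reg = 0xC5E0D
clock 7: out=1, reg = 0xE2F06
clock 8: out=0, reg = 0xF1783
clock 9: out=1, reg = 0x78BC1
clock 10: out=1, reg = 0x3C5E0
clock 11: out=0, reg = 0x9E2F0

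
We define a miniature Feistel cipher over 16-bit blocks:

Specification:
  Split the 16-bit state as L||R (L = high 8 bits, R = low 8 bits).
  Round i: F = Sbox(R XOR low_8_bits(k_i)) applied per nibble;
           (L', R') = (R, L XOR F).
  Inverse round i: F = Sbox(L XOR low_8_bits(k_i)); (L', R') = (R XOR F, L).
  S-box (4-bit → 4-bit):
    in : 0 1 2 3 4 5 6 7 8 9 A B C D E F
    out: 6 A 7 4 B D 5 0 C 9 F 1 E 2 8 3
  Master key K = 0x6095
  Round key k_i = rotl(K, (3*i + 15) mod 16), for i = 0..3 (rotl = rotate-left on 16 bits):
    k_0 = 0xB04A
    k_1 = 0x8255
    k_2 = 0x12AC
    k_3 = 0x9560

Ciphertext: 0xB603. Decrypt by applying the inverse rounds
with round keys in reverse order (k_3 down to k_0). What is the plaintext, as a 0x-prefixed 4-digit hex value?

s_0 = ciphertext = 0xB603
s_1 = InvRound(s_0, k_3) = 0x26B6
s_2 = InvRound(s_1, k_2) = 0x7926
s_3 = InvRound(s_2, k_1) = 0x5879
s_4 = InvRound(s_3, k_0) = 0xDE58

0xDE58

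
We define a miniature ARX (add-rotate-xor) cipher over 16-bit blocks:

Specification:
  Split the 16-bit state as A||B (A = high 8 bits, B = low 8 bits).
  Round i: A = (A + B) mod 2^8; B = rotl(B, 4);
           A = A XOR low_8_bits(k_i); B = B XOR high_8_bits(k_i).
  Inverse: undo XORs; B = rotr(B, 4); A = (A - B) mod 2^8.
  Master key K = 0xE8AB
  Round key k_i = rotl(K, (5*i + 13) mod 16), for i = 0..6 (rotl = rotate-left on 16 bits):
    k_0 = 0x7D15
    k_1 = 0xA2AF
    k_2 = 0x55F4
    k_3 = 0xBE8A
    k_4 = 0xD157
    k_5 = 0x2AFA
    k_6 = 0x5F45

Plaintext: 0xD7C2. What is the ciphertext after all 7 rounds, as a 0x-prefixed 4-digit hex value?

s_0 = plaintext = 0xD7C2
s_1 = Round(s_0, k_0) = 0x8C51
s_2 = Round(s_1, k_1) = 0x72B7
s_3 = Round(s_2, k_2) = 0xDD2E
s_4 = Round(s_3, k_3) = 0x815C
s_5 = Round(s_4, k_4) = 0x8A14
s_6 = Round(s_5, k_5) = 0x646B
s_7 = Round(s_6, k_6) = 0x8AE9

0x8AE9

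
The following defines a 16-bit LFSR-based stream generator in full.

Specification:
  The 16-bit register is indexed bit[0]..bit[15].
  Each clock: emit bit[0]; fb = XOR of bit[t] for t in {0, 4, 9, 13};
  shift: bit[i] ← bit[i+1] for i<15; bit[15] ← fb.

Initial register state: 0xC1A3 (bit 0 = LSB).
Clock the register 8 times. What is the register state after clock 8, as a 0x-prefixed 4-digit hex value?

reg_0 = 0xC1A3
clock 1: out=1, reg = 0xE0D1
clock 2: out=1, reg = 0xF068
clock 3: out=0, reg = 0xF834
clock 4: out=0, reg = 0x7C1A
clock 5: out=0, reg = 0x3E0D
clock 6: out=1, reg = 0x9F06
clock 7: out=0, reg = 0xCF83
clock 8: out=1, reg = 0x67C1

0x67C1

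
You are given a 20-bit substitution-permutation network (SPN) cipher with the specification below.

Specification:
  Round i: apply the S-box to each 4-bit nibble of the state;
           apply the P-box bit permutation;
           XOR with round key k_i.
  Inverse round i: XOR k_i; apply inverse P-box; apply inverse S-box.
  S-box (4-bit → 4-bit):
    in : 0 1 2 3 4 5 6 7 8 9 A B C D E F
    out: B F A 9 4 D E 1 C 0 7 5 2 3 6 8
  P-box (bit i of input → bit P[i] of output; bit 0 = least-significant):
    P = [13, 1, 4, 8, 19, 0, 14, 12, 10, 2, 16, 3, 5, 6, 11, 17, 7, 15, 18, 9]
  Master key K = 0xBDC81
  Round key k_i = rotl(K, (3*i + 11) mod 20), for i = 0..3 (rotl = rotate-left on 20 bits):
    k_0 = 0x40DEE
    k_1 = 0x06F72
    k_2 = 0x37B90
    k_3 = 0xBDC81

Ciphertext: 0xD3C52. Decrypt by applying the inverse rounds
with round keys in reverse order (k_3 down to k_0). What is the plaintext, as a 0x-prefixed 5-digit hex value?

s_0 = ciphertext = 0xD3C52
s_1 = InvRound(s_0, k_3) = 0xA29EA
s_2 = InvRound(s_1, k_2) = 0xFD85E
s_3 = InvRound(s_2, k_1) = 0x63133
s_4 = InvRound(s_3, k_0) = 0x7602B

0x7602B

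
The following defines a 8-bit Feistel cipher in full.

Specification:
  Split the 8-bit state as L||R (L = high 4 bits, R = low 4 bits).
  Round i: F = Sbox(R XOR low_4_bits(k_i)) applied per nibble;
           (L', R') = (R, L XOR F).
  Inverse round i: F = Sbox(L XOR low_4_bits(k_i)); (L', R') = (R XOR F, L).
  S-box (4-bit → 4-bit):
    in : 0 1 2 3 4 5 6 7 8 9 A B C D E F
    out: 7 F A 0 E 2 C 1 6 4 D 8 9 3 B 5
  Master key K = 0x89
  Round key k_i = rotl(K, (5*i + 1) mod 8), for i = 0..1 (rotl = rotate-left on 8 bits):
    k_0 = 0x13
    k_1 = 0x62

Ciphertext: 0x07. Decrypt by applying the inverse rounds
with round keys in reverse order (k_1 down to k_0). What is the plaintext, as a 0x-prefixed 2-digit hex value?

0xBD

s_0 = ciphertext = 0x07
s_1 = InvRound(s_0, k_1) = 0xD0
s_2 = InvRound(s_1, k_0) = 0xBD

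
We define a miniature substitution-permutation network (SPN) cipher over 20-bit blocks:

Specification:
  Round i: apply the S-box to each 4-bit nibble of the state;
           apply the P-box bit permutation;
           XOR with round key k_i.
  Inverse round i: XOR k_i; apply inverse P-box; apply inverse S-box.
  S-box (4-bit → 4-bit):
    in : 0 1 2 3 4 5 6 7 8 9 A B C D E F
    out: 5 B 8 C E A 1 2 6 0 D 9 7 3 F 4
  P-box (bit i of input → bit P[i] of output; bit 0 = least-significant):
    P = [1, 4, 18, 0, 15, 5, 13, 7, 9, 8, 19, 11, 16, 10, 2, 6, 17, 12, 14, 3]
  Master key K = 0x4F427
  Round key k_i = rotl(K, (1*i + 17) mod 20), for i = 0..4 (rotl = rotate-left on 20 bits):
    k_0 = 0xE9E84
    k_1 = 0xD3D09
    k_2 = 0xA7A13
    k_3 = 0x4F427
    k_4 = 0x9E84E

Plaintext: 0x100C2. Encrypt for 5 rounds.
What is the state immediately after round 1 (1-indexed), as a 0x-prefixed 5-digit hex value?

s_0 = plaintext = 0x100C2
s_1 = Round(s_0, k_0) = 0x52CA9
s_2 = Round(s_1, k_1) = 0x58EC1
s_3 = Round(s_2, k_2) = 0x2C52C
s_4 = Round(s_3, k_3) = 0x1F9B9
s_5 = Round(s_4, k_4) = 0xB78C2

0x52CA9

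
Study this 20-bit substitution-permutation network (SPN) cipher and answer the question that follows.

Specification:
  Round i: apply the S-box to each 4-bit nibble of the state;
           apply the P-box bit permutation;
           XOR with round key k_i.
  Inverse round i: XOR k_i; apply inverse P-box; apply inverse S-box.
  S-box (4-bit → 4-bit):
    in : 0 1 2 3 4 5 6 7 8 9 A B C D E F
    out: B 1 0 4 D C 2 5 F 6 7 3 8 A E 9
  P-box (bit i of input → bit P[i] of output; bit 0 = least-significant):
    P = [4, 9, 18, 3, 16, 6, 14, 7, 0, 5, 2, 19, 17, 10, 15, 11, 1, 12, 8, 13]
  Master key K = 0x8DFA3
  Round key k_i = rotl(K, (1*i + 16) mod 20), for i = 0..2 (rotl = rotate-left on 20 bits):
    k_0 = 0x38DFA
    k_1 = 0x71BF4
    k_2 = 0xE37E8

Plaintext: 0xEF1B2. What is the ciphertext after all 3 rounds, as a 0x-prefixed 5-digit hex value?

s_0 = plaintext = 0xEF1B2
s_1 = Round(s_0, k_0) = 0x0B4BB
s_2 = Round(s_1, k_1) = 0xC2DA3
s_3 = Round(s_2, k_2) = 0x35788

0x35788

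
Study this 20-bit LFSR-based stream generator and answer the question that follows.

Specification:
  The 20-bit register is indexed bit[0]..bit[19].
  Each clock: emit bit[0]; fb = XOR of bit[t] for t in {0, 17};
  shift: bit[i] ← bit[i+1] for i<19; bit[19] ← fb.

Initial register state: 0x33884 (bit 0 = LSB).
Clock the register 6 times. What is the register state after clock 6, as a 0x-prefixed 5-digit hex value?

reg_0 = 0x33884
clock 1: out=0, reg = 0x99C42
clock 2: out=0, reg = 0x4CE21
clock 3: out=1, reg = 0xA6710
clock 4: out=0, reg = 0xD3388
clock 5: out=0, reg = 0x699C4
clock 6: out=0, reg = 0xB4CE2

0xB4CE2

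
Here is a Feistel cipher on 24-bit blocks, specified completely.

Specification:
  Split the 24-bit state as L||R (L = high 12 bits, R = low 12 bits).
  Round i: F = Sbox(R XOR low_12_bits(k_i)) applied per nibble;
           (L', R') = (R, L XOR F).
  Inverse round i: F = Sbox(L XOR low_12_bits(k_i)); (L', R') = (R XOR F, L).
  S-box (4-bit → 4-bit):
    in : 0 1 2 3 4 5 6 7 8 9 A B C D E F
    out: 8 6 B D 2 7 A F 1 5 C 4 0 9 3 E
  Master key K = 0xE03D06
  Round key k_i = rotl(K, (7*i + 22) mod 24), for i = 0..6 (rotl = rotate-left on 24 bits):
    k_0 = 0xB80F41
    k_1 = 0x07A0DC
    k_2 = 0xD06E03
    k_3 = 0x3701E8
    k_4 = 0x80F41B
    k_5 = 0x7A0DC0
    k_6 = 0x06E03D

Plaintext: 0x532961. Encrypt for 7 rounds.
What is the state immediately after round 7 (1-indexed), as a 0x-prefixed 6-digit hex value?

0x24DE0A

s_0 = plaintext = 0x532961
s_1 = Round(s_0, k_0) = 0x961F8A
s_2 = Round(s_1, k_1) = 0xF8A71B
s_3 = Round(s_2, k_2) = 0x71BAEB
s_4 = Round(s_3, k_3) = 0xAEB396
s_5 = Round(s_4, k_4) = 0x3965F2
s_6 = Round(s_5, k_5) = 0x5F224D
s_7 = Round(s_6, k_6) = 0x24DE0A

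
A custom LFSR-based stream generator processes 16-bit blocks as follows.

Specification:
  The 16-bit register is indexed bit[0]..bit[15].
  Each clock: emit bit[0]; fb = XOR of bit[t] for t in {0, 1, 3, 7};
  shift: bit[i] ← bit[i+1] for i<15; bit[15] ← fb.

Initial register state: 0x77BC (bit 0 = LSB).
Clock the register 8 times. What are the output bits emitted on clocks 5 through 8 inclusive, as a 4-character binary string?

reg_0 = 0x77BC
clock 1: out=0, reg = 0x3BDE
clock 2: out=0, reg = 0x9DEF
clock 3: out=1, reg = 0x4EF7
clock 4: out=1, reg = 0xA77B
clock 5: out=1, reg = 0xD3BD
clock 6: out=1, reg = 0xE9DE
clock 7: out=0, reg = 0xF4EF
clock 8: out=1, reg = 0x7A77

1101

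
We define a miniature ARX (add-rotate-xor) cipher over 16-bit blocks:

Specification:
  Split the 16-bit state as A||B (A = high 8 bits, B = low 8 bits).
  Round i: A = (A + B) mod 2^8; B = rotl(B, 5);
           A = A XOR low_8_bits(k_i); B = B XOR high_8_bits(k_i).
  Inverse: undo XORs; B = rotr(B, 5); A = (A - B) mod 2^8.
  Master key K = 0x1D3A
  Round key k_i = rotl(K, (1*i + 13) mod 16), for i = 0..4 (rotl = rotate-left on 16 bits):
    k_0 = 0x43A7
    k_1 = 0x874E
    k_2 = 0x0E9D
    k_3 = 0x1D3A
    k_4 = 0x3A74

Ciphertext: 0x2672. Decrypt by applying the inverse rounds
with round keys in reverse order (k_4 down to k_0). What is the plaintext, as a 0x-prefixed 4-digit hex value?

0xCE12

s_0 = ciphertext = 0x2672
s_1 = InvRound(s_0, k_4) = 0x1042
s_2 = InvRound(s_1, k_3) = 0x30FA
s_3 = InvRound(s_2, k_2) = 0x06A7
s_4 = InvRound(s_3, k_1) = 0x4701
s_5 = InvRound(s_4, k_0) = 0xCE12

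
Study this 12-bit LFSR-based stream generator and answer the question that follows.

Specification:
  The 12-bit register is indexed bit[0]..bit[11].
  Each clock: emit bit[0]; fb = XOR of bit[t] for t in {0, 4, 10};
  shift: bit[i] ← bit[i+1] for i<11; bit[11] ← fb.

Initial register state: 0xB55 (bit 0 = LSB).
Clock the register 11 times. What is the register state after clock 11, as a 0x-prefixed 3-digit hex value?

reg_0 = 0xB55
clock 1: out=1, reg = 0x5AA
clock 2: out=0, reg = 0xAD5
clock 3: out=1, reg = 0x56A
clock 4: out=0, reg = 0xAB5
clock 5: out=1, reg = 0x55A
clock 6: out=0, reg = 0x2AD
clock 7: out=1, reg = 0x956
clock 8: out=0, reg = 0xCAB
clock 9: out=1, reg = 0x655
clock 10: out=1, reg = 0xB2A
clock 11: out=0, reg = 0x595

0x595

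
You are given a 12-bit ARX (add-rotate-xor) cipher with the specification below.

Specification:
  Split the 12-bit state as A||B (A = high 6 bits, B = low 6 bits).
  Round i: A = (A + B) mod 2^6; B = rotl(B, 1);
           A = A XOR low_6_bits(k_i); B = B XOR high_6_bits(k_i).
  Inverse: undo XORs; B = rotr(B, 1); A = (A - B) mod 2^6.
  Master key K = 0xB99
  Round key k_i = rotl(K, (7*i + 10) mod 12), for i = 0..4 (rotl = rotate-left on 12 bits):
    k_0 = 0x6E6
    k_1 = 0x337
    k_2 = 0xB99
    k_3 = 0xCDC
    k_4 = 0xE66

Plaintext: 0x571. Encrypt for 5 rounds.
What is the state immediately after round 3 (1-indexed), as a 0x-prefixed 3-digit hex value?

s_0 = plaintext = 0x571
s_1 = Round(s_0, k_0) = 0x838
s_2 = Round(s_1, k_1) = 0xBFD
s_3 = Round(s_2, k_2) = 0xD55
s_4 = Round(s_3, k_3) = 0x599
s_5 = Round(s_4, k_4) = 0x24B

0xD55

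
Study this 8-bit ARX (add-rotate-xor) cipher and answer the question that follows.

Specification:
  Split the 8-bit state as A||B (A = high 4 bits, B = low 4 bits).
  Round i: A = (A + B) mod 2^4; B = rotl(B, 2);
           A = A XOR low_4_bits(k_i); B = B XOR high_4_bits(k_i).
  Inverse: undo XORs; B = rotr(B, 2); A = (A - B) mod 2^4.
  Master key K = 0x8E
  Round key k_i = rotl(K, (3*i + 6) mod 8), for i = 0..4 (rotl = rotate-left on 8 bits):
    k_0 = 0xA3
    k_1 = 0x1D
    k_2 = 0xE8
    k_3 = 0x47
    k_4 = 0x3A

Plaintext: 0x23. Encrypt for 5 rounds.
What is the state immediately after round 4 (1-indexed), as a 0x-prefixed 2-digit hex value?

s_0 = plaintext = 0x23
s_1 = Round(s_0, k_0) = 0x66
s_2 = Round(s_1, k_1) = 0x18
s_3 = Round(s_2, k_2) = 0x1C
s_4 = Round(s_3, k_3) = 0xA7
s_5 = Round(s_4, k_4) = 0xBE

0xA7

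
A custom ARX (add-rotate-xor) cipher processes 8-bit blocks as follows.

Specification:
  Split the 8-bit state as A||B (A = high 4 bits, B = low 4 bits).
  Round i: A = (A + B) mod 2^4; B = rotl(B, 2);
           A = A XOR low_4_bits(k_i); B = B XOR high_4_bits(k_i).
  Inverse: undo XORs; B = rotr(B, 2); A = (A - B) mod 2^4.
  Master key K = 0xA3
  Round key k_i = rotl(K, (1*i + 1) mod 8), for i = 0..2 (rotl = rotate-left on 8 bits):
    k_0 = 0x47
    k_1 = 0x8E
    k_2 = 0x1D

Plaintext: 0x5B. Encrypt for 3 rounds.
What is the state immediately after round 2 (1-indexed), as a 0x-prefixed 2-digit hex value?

0xF2

s_0 = plaintext = 0x5B
s_1 = Round(s_0, k_0) = 0x7A
s_2 = Round(s_1, k_1) = 0xF2
s_3 = Round(s_2, k_2) = 0xC9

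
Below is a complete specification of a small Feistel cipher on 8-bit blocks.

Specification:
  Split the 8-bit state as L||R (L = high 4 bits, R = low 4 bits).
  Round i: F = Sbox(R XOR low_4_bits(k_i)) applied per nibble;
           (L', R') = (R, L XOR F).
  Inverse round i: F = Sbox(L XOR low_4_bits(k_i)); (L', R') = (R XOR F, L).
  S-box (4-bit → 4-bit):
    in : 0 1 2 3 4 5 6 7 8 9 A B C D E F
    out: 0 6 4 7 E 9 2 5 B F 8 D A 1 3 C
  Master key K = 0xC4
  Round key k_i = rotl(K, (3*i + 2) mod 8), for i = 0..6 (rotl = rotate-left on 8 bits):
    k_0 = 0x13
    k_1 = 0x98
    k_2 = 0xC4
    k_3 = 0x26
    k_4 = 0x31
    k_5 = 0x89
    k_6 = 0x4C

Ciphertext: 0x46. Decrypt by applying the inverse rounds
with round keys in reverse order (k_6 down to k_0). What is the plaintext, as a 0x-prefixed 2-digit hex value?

s_0 = ciphertext = 0x46
s_1 = InvRound(s_0, k_6) = 0xD4
s_2 = InvRound(s_1, k_5) = 0xAD
s_3 = InvRound(s_2, k_4) = 0x0A
s_4 = InvRound(s_3, k_3) = 0x80
s_5 = InvRound(s_4, k_2) = 0xA8
s_6 = InvRound(s_5, k_1) = 0xCA
s_7 = InvRound(s_6, k_0) = 0x6C

0x6C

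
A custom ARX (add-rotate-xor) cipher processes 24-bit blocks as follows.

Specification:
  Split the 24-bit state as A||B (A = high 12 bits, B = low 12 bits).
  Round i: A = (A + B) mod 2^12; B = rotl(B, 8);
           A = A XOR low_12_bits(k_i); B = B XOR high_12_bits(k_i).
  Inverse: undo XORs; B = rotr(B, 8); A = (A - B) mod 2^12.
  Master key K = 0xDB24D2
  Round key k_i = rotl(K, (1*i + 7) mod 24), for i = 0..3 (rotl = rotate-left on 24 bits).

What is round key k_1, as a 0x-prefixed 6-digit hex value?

K = 0xDB24D2
k_0 = rotl(K, (1*0+7) mod 24) = rotl(K, 7) = 0x92696D
k_1 = rotl(K, (1*1+7) mod 24) = rotl(K, 8) = 0x24D2DB

0x24D2DB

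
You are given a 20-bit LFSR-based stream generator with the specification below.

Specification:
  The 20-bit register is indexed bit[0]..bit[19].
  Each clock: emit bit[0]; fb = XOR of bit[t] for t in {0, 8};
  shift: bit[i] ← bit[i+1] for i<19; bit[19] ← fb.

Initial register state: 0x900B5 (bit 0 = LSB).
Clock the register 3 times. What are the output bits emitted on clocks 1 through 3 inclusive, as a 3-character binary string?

101

reg_0 = 0x900B5
clock 1: out=1, reg = 0xC805A
clock 2: out=0, reg = 0x6402D
clock 3: out=1, reg = 0xB2016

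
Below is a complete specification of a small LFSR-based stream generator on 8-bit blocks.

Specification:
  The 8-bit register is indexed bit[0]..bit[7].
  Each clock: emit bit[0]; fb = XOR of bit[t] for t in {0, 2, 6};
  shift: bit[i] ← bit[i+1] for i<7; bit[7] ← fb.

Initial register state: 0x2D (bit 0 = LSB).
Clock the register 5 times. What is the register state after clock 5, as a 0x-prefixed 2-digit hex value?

0xF1

reg_0 = 0x2D
clock 1: out=1, reg = 0x16
clock 2: out=0, reg = 0x8B
clock 3: out=1, reg = 0xC5
clock 4: out=1, reg = 0xE2
clock 5: out=0, reg = 0xF1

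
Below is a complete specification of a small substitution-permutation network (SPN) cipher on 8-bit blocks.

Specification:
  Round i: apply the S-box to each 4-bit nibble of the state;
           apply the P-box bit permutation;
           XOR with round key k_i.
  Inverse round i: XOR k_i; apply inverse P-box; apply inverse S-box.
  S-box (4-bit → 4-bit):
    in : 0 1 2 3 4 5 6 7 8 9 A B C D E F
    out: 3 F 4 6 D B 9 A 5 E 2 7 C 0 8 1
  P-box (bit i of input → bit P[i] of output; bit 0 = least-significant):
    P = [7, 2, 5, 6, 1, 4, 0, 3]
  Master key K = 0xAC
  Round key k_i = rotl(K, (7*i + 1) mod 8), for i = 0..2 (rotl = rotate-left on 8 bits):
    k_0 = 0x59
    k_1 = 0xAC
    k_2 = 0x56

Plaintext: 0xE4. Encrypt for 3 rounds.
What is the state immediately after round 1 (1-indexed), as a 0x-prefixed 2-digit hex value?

0xB1

s_0 = plaintext = 0xE4
s_1 = Round(s_0, k_0) = 0xB1
s_2 = Round(s_1, k_1) = 0x5B
s_3 = Round(s_2, k_2) = 0xE8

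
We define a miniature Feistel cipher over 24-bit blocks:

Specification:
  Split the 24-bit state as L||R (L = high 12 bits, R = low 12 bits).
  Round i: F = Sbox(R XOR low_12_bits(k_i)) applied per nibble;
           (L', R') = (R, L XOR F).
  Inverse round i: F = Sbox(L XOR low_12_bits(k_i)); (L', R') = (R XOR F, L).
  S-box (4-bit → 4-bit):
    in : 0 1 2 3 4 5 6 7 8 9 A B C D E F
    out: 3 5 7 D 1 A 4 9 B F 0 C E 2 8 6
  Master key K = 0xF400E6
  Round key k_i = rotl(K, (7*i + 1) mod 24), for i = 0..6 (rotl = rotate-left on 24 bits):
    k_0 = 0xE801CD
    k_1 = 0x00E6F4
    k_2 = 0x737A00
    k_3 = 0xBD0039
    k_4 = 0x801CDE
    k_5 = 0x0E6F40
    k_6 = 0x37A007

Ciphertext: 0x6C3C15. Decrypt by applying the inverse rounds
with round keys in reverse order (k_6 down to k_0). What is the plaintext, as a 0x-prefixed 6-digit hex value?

0xBA3F74

s_0 = ciphertext = 0x6C3C15
s_1 = InvRound(s_0, k_6) = 0x8F46C3
s_2 = InvRound(s_1, k_5) = 0xF028F4
s_3 = InvRound(s_2, k_4) = 0x5DAF02
s_4 = InvRound(s_3, k_3) = 0x58F5DA
s_5 = InvRound(s_4, k_2) = 0x36C58F
s_6 = InvRound(s_5, k_1) = 0xF7436C
s_7 = InvRound(s_6, k_0) = 0xBA3F74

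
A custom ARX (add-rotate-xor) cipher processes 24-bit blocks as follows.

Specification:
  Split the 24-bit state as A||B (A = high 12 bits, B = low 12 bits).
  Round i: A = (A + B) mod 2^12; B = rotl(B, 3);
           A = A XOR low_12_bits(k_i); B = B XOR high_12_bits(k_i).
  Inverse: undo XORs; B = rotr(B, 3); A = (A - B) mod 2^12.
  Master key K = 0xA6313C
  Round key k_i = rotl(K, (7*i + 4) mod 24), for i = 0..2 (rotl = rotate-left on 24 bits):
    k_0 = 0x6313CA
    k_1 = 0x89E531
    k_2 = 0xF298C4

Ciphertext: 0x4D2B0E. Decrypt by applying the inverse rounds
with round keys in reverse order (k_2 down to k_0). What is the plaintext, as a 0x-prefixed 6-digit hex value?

s_0 = ciphertext = 0x4D2B0E
s_1 = InvRound(s_0, k_2) = 0xD92E84
s_2 = InvRound(s_1, k_1) = 0x3E04C3
s_3 = InvRound(s_2, k_0) = 0xBCC45E

0xBCC45E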